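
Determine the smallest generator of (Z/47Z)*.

5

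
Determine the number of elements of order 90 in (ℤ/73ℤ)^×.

φ(73) = 73 − 1 = 72 = 2^3 · 3^2.
Since (Z/73Z)^× is cyclic of order 72, the number of elements of order d is φ(d) when d | 72 and 0 otherwise.
90 does not divide 72, so no element of (Z/73Z)^× has order 90.

0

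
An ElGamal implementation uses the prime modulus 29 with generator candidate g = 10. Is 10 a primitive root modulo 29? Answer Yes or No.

Yes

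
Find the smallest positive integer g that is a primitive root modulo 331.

3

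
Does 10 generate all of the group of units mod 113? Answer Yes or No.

φ(113) = 113 − 1 = 112 = 2^4 · 7.
It suffices to check that the order of 10 is not a proper divisor of 112: compute 10^(112/q) for q ∈ {2, 7}.
10^56 ≡ 112 (mod 113)  [q = 2: ≢ 1 ✓]
10^16 ≡ 106 (mod 113)  [q = 7: ≢ 1 ✓]
None equal 1, so ord_113(10) = 112: 10 is a primitive root.

Yes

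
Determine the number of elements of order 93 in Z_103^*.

φ(103) = 103 − 1 = 102 = 2 · 3 · 17.
Since (Z/103Z)^× is cyclic of order 102, the number of elements of order d is φ(d) when d | 102 and 0 otherwise.
Since 93 ∤ 102, the count is 0.

0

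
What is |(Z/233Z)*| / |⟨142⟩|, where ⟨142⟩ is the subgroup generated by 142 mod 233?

8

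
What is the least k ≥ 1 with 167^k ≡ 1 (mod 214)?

106

ord(167) | φ(214) = φ(2)·φ(107) = 1·106 = 106 = 2 · 53.
Divisors of 106: 1, 2, 53, 106.
Evaluate successive powers at the divisors of 106:
167^1 ≡ 167 (mod 214)
167^2 ≡ 69 (mod 214)
167^53 ≡ 213 (mod 214)
167^106 ≡ 1 (mod 214) ✓
So ord_214(167) = 106.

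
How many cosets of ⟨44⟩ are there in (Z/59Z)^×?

ord(44) | φ(59) = 59 − 1 = 58 = 2 · 29.
Divisors of 58: 1, 2, 29, 58.
Compute 44^d (mod 59) for the divisors d until we hit 1:
44^1 ≡ 44 (mod 59)
44^2 ≡ 48 (mod 59)
44^29 ≡ 58 (mod 59)
44^58 ≡ 1 (mod 59) ✓
So ord_59(44) = 58, hence |⟨44⟩| = 58.
Index = |(Z/59Z)^×| / |⟨44⟩| = 58 / 58 = 1.

1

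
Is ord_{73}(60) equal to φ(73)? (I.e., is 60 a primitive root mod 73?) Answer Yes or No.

φ(73) = 73 − 1 = 72 = 2^3 · 3^2.
60 is a primitive root mod 73 iff 60^(φ(73)/q) ≢ 1 for every prime q | φ(73), i.e. q ∈ {2, 3}.
60^36 ≡ 72 (mod 73)  [q = 2: ≢ 1 ✓]
60^24 ≡ 64 (mod 73)  [q = 3: ≢ 1 ✓]
Every test exponent gives a nontrivial residue, hence 60 generates the full group.

Yes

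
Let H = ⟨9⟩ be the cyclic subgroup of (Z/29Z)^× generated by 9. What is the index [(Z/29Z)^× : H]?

2

ord(9) | φ(29) = 29 − 1 = 28 = 2^2 · 7.
Divisors of 28: 1, 2, 4, 7, 14, 28.
Test each divisor d:
9^1 ≡ 9 (mod 29)
9^2 ≡ 23 (mod 29)
9^4 ≡ 7 (mod 29)
9^7 ≡ 28 (mod 29)
9^14 ≡ 1 (mod 29) ✓
So ord_29(9) = 14, hence |⟨9⟩| = 14.
[(Z/29Z)^× : ⟨9⟩] = 28/14 = 2.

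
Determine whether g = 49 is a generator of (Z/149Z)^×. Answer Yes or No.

No

φ(149) = 149 − 1 = 148 = 2^2 · 37.
An element g generates (Z/149Z)^× iff g^(148/q) ≢ 1 (mod 149) for each prime q ∈ {2, 37}.
49^74 ≡ 1 (mod 149)  [q = 2: ≡ 1 ✗]
49^4 ≡ 140 (mod 149)  [q = 37: ≢ 1 ✓]
49^74 ≡ 1 shows ord(49) | 74, strictly less than φ(149); not a primitive root.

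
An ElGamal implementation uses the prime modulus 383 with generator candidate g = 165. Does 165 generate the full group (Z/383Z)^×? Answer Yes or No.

φ(383) = 383 − 1 = 382 = 2 · 191.
An element g generates (Z/383Z)^× iff g^(382/q) ≢ 1 (mod 383) for each prime q ∈ {2, 191}.
165^191 ≡ 1 (mod 383)  [q = 2: ≡ 1 ✗]
165^2 ≡ 32 (mod 383)  [q = 191: ≢ 1 ✓]
Since 165^191 ≡ 1, the order of 165 divides 191 < 382, so 165 is not a primitive root.

No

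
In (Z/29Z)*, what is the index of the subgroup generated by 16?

4

The order of 16 must divide φ(29) = 29 − 1 = 28 = 2^2 · 7.
Divisors of 28: 1, 2, 4, 7, 14, 28.
Test each divisor d:
16^1 ≡ 16
16^2 ≡ 24
16^4 ≡ 25
16^7 ≡ 1
The order of 16 is 7, so the subgroup it generates has 7 elements.
Index = |(Z/29Z)^×| / |⟨16⟩| = 28 / 7 = 4.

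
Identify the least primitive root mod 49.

φ(49) = φ(7^2) = 7·(7−1) = 42 = 2 · 3 · 7.
g is a primitive root iff g^(42/q) ≢ 1 (mod 49) for each prime q ∈ {2, 3, 7}.
g = 2: 2^21 ≡ 1 — hits 1, so not a primitive root.
g = 3: 3^21 ≡ 48; 3^14 ≡ 30; 3^6 ≡ 43 — none is 1, so 3 is a primitive root.
The smallest primitive root modulo 49 is 3.

3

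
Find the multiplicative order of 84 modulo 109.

Since 84 ∈ (Z/109Z)^×, its order divides φ(109) = 109 − 1 = 108 = 2^2 · 3^3.
Divisors of 108: 1, 2, 3, 4, 6, 9, 12, 18, 27, 36, 54, 108.
Compute 84^d (mod 109) for the divisors d until we hit 1:
84^1 ≡ 84
84^2 ≡ 80
84^3 ≡ 71
84^4 ≡ 78
84^6 ≡ 27
84^9 ≡ 64
84^12 ≡ 75
84^18 ≡ 63
84^27 ≡ 108
84^36 ≡ 45
84^54 ≡ 1
So ord_109(84) = 54.

54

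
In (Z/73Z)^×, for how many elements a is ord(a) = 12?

φ(73) = 73 − 1 = 72 = 2^3 · 3^2.
Since (Z/73Z)^× is cyclic of order 72, the number of elements of order d is φ(d) when d | 72 and 0 otherwise.
12 = 2^2 · 3 divides 72, and φ(12) = 4.

4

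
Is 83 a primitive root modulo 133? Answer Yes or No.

No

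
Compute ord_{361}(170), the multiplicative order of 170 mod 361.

38

By Lagrange's theorem, ord_361(170) divides φ(361) = φ(19^2) = 19·(19−1) = 342 = 2 · 3^2 · 19.
Divisors of 342: 1, 2, 3, 6, 9, 18, 19, 38, 57, 114, 171, 342.
Compute 170^d (mod 361) for the divisors d until we hit 1:
170^1 ≡ 170
170^2 ≡ 20
170^3 ≡ 151
170^6 ≡ 58
170^9 ≡ 94
170^18 ≡ 172
170^19 ≡ 360
170^38 ≡ 1
The smallest such exponent is 38, so the order of 170 is 38.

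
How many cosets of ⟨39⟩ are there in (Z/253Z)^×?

The order of 39 must divide φ(253) = φ(11·23) = (11−1)·(23−1) = 10·22 = 220 = 2^2 · 5 · 11.
Divisors of 220: 1, 2, 4, 5, 10, 11, 20, 22, 44, 55, 110, 220.
Evaluate successive powers at the divisors of 220:
39^1 ≡ 39
39^2 ≡ 3
39^4 ≡ 9
39^5 ≡ 98
39^10 ≡ 243
39^11 ≡ 116
39^20 ≡ 100
39^22 ≡ 47
39^44 ≡ 185
39^55 ≡ 208
39^110 ≡ 1
The order of 39 is 110, so the subgroup it generates has 110 elements.
The index is φ(253) / ord(39) = 220 / 110 = 2.

2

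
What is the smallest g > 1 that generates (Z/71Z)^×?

φ(71) = 71 − 1 = 70 = 2 · 5 · 7.
Test candidates g = 2, 3, … against the prime factors q ∈ {2, 5, 7} of φ(71): g is a generator iff g^(70/q) ≢ 1 for every such q.
g = 2: 2^35 ≡ 1 — hits 1, so not a primitive root.
g = 3: 3^35 ≡ 1 — hits 1, so not a primitive root.
g = 4: 4^35 ≡ 1 — hits 1, so not a primitive root.
g = 5: 5^35 ≡ 1 — hits 1, so not a primitive root.
g = 6: 6^35 ≡ 1 — hits 1, so not a primitive root.
g = 7: 7^35 ≡ 70; 7^14 ≡ 54; 7^10 ≡ 45 — none is 1, so 7 is a primitive root.
Hence the least primitive root of 71 is 7.

7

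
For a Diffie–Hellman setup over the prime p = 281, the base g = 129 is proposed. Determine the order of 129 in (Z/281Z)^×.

Since 129 ∈ (Z/281Z)^×, its order divides φ(281) = 281 − 1 = 280 = 2^3 · 5 · 7.
Divisors of 280: 1, 2, 4, 5, 7, 8, 10, 14, 20, 28, 35, 40, 56, 70, 140, 280.
Check 129^d mod 281 for each divisor in increasing order:
129^1 ≡ 129
129^2 ≡ 62
129^4 ≡ 191
129^5 ≡ 192
129^7 ≡ 102
129^8 ≡ 232
129^10 ≡ 53
129^14 ≡ 7
129^20 ≡ 280
129^28 ≡ 49
129^35 ≡ 221
129^40 ≡ 1
So ord_281(129) = 40.

40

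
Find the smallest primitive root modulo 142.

7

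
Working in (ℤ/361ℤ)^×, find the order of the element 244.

171

By Lagrange's theorem, ord_361(244) divides φ(361) = φ(19^2) = 19·(19−1) = 342 = 2 · 3^2 · 19.
Divisors of 342: 1, 2, 3, 6, 9, 18, 19, 38, 57, 114, 171, 342.
Check 244^d mod 361 for each divisor in increasing order:
244^1 ≡ 244 (mod 361)
244^2 ≡ 332 (mod 361)
244^3 ≡ 144 (mod 361)
244^6 ≡ 159 (mod 361)
244^9 ≡ 153 (mod 361)
244^18 ≡ 305 (mod 361)
244^19 ≡ 54 (mod 361)
244^38 ≡ 28 (mod 361)
244^57 ≡ 68 (mod 361)
244^114 ≡ 292 (mod 361)
244^171 ≡ 1 (mod 361) ✓
So ord_361(244) = 171.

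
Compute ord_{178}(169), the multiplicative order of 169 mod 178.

The order of 169 must divide φ(178) = φ(2)·φ(89) = 1·88 = 88 = 2^3 · 11.
Divisors of 88: 1, 2, 4, 8, 11, 22, 44, 88.
Test each divisor d:
169^1 ≡ 169
169^2 ≡ 81
169^4 ≡ 153
169^8 ≡ 91
169^11 ≡ 55
169^22 ≡ 177
169^44 ≡ 1
So ord_178(169) = 44.

44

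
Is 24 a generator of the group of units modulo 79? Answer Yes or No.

φ(79) = 79 − 1 = 78 = 2 · 3 · 13.
Test 24^(78/q) mod 79 for each prime factor q of 78:
24^39 ≡ 78 (mod 79)  [q = 2: ≢ 1 ✓]
24^26 ≡ 23 (mod 79)  [q = 3: ≢ 1 ✓]
24^6 ≡ 1 (mod 79)  [q = 13: ≡ 1 ✗]
The check at q = 13 fails, so 24 generates a proper subgroup.

No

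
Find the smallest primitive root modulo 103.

5

φ(103) = 103 − 1 = 102 = 2 · 3 · 17.
Test candidates g = 2, 3, … against the prime factors q ∈ {2, 3, 17} of φ(103): g is a generator iff g^(102/q) ≢ 1 for every such q.
g = 2: 2^51 ≡ 1 — hits 1, so not a primitive root.
g = 3: 3^51 ≡ 102; 3^34 ≡ 1 — hits 1, so not a primitive root.
g = 4: 4^51 ≡ 1 — hits 1, so not a primitive root.
g = 5: 5^51 ≡ 102; 5^34 ≡ 56; 5^6 ≡ 72 — none is 1, so 5 is a primitive root.
So 5 is the smallest generator of (Z/103Z)^×.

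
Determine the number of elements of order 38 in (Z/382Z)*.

φ(382) = φ(2)·φ(191) = 1·190 = 190 = 2 · 5 · 19.
In a cyclic group of order 190, there are φ(d) elements of order d for each divisor d of 190, and zero for non-divisors.
38 = 2 · 19 divides 190, and φ(38) = 18.

18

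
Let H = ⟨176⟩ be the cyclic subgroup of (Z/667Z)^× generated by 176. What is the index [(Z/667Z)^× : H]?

2

Since 176 ∈ (Z/667Z)^×, its order divides φ(667) = φ(23·29) = (23−1)·(29−1) = 22·28 = 616 = 2^3 · 7 · 11.
Divisors of 616: 1, 2, 4, 7, 8, 11, 14, 22, 28, 44, 56, 77, 88, 154, 308, 616.
Compute 176^d (mod 667) for the divisors d until we hit 1:
176^1 ≡ 176 (mod 667)
176^2 ≡ 294 (mod 667)
176^4 ≡ 393 (mod 667)
176^7 ≡ 563 (mod 667)
176^8 ≡ 372 (mod 667)
176^11 ≡ 482 (mod 667)
176^14 ≡ 144 (mod 667)
176^22 ≡ 208 (mod 667)
176^28 ≡ 59 (mod 667)
176^44 ≡ 576 (mod 667)
176^56 ≡ 146 (mod 667)
176^77 ≡ 597 (mod 667)
176^88 ≡ 277 (mod 667)
176^154 ≡ 231 (mod 667)
176^308 ≡ 1 (mod 667) ✓
Thus |⟨176⟩| = ord(176) = 308.
The index is φ(667) / ord(176) = 616 / 308 = 2.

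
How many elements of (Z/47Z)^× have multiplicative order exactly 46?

22

φ(47) = 47 − 1 = 46 = 2 · 23.
In a cyclic group of order 46, there are φ(d) elements of order d for each divisor d of 46, and zero for non-divisors.
46 = 2 · 23 divides 46, and φ(46) = 22.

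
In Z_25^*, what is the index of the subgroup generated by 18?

5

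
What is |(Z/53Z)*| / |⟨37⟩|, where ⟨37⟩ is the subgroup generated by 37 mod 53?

The order of 37 must divide φ(53) = 53 − 1 = 52 = 2^2 · 13.
Divisors of 52: 1, 2, 4, 13, 26, 52.
Check 37^d mod 53 for each divisor in increasing order:
37^1 ≡ 37
37^2 ≡ 44
37^4 ≡ 28
37^13 ≡ 52
37^26 ≡ 1
The order of 37 is 26, so the subgroup it generates has 26 elements.
[(Z/53Z)^× : ⟨37⟩] = 52/26 = 2.

2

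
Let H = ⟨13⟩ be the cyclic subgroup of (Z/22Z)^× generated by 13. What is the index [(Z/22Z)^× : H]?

Since 13 ∈ (Z/22Z)^×, its order divides φ(22) = φ(2)·φ(11) = 1·10 = 10 = 2 · 5.
Divisors of 10: 1, 2, 5, 10.
Evaluate successive powers at the divisors of 10:
13^1 ≡ 13 (mod 22)
13^2 ≡ 15 (mod 22)
13^5 ≡ 21 (mod 22)
13^10 ≡ 1 (mod 22) ✓
The order of 13 is 10, so the subgroup it generates has 10 elements.
The index is φ(22) / ord(13) = 10 / 10 = 1.

1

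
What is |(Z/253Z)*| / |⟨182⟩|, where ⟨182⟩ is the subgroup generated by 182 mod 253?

2

Since 182 ∈ (Z/253Z)^×, its order divides φ(253) = φ(11·23) = (11−1)·(23−1) = 10·22 = 220 = 2^2 · 5 · 11.
Divisors of 220: 1, 2, 4, 5, 10, 11, 20, 22, 44, 55, 110, 220.
Check 182^d mod 253 for each divisor in increasing order:
182^1 ≡ 182
182^2 ≡ 234
182^4 ≡ 108
182^5 ≡ 175
182^10 ≡ 12
182^11 ≡ 160
182^20 ≡ 144
182^22 ≡ 47
182^44 ≡ 185
182^55 ≡ 252
182^110 ≡ 1
So ord_253(182) = 110, hence |⟨182⟩| = 110.
The index is φ(253) / ord(182) = 220 / 110 = 2.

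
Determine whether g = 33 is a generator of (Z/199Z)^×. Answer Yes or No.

No

φ(199) = 199 − 1 = 198 = 2 · 3^2 · 11.
It suffices to check that the order of 33 is not a proper divisor of 198: compute 33^(198/q) for q ∈ {2, 3, 11}.
33^99 ≡ 1 (mod 199)  [q = 2: ≡ 1 ✗]
33^66 ≡ 106 (mod 199)  [q = 3: ≢ 1 ✓]
33^18 ≡ 139 (mod 199)  [q = 11: ≢ 1 ✓]
Since 33^99 ≡ 1, the order of 33 divides 99 < 198, so 33 is not a primitive root.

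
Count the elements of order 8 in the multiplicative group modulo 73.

4

φ(73) = 73 − 1 = 72 = 2^3 · 3^2.
In a cyclic group of order 72, there are φ(d) elements of order d for each divisor d of 72, and zero for non-divisors.
8 = 2^3 divides 72, and φ(8) = 4.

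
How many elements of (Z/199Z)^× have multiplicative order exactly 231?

0

φ(199) = 199 − 1 = 198 = 2 · 3^2 · 11.
Since (Z/199Z)^× is cyclic of order 198, the number of elements of order d is φ(d) when d | 198 and 0 otherwise.
Here 198 is not a multiple of 231, so there are no elements of order 231.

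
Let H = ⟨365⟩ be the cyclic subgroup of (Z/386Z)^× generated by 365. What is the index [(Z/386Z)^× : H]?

4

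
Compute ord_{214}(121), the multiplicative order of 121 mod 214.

The order of 121 must divide φ(214) = φ(2)·φ(107) = 1·106 = 106 = 2 · 53.
Divisors of 106: 1, 2, 53, 106.
Test each divisor d:
121^1 ≡ 121 (mod 214)
121^2 ≡ 89 (mod 214)
121^53 ≡ 1 (mod 214) ✓
Therefore the multiplicative order of 121 modulo 214 is 53.

53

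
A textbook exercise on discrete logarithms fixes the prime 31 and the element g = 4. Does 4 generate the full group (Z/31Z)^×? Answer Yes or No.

No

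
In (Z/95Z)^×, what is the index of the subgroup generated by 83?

6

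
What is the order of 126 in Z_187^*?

80

By Lagrange's theorem, ord_187(126) divides φ(187) = φ(11·17) = (11−1)·(17−1) = 10·16 = 160 = 2^5 · 5.
Divisors of 160: 1, 2, 4, 5, 8, 10, 16, 20, 32, 40, 80, 160.
Compute 126^d (mod 187) for the divisors d until we hit 1:
126^1 ≡ 126 (mod 187)
126^2 ≡ 168 (mod 187)
126^4 ≡ 174 (mod 187)
126^5 ≡ 45 (mod 187)
126^8 ≡ 169 (mod 187)
126^10 ≡ 155 (mod 187)
126^16 ≡ 137 (mod 187)
126^20 ≡ 89 (mod 187)
126^32 ≡ 69 (mod 187)
126^40 ≡ 67 (mod 187)
126^80 ≡ 1 (mod 187) ✓
So ord_187(126) = 80.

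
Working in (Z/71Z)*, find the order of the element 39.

14

Since 39 ∈ (Z/71Z)^×, its order divides φ(71) = 71 − 1 = 70 = 2 · 5 · 7.
Divisors of 70: 1, 2, 5, 7, 10, 14, 35, 70.
Test each divisor d:
39^1 ≡ 39 (mod 71)
39^2 ≡ 30 (mod 71)
39^5 ≡ 26 (mod 71)
39^7 ≡ 70 (mod 71)
39^10 ≡ 37 (mod 71)
39^14 ≡ 1 (mod 71) ✓
So ord_71(39) = 14.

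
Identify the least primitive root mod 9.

φ(9) = φ(3^2) = 3·(3−1) = 6 = 2 · 3.
g is a primitive root iff g^(6/q) ≢ 1 (mod 9) for each prime q ∈ {2, 3}.
g = 2: 2^3 ≡ 8; 2^2 ≡ 4 — none is 1, so 2 is a primitive root.
Hence the least primitive root of 9 is 2.

2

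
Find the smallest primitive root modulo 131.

2

φ(131) = 131 − 1 = 130 = 2 · 5 · 13.
Test candidates g = 2, 3, … against the prime factors q ∈ {2, 5, 13} of φ(131): g is a generator iff g^(130/q) ≢ 1 for every such q.
g = 2: 2^65 ≡ 130; 2^26 ≡ 53; 2^10 ≡ 107 — none is 1, so 2 is a primitive root.
Hence the least primitive root of 131 is 2.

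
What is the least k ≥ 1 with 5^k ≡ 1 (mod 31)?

3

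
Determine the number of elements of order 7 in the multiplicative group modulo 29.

6

φ(29) = 29 − 1 = 28 = 2^2 · 7.
In a cyclic group of order 28, there are φ(d) elements of order d for each divisor d of 28, and zero for non-divisors.
7 | 28, and φ(7) = 7 − 1 = 6.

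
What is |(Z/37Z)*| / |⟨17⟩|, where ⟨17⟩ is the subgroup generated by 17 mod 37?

1

ord(17) | φ(37) = 37 − 1 = 36 = 2^2 · 3^2.
Divisors of 36: 1, 2, 3, 4, 6, 9, 12, 18, 36.
Evaluate successive powers at the divisors of 36:
17^1 ≡ 17 (mod 37)
17^2 ≡ 30 (mod 37)
17^3 ≡ 29 (mod 37)
17^4 ≡ 12 (mod 37)
17^6 ≡ 27 (mod 37)
17^9 ≡ 6 (mod 37)
17^12 ≡ 26 (mod 37)
17^18 ≡ 36 (mod 37)
17^36 ≡ 1 (mod 37) ✓
So ord_37(17) = 36, hence |⟨17⟩| = 36.
Index = |(Z/37Z)^×| / |⟨17⟩| = 36 / 36 = 1.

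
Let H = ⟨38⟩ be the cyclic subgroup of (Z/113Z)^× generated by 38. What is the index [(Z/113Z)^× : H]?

ord(38) | φ(113) = 113 − 1 = 112 = 2^4 · 7.
Divisors of 112: 1, 2, 4, 7, 8, 14, 16, 28, 56, 112.
Compute 38^d (mod 113) for the divisors d until we hit 1:
38^1 ≡ 38
38^2 ≡ 88
38^4 ≡ 60
38^7 ≡ 65
38^8 ≡ 97
38^14 ≡ 44
38^16 ≡ 30
38^28 ≡ 15
38^56 ≡ 112
38^112 ≡ 1
So ord_113(38) = 112, hence |⟨38⟩| = 112.
[(Z/113Z)^× : ⟨38⟩] = 112/112 = 1.

1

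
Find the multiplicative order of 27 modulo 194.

16

By Lagrange's theorem, ord_194(27) divides φ(194) = φ(2)·φ(97) = 1·96 = 96 = 2^5 · 3.
Divisors of 96: 1, 2, 3, 4, 6, 8, 12, 16, 24, 32, 48, 96.
Evaluate successive powers at the divisors of 96:
27^1 ≡ 27 (mod 194)
27^2 ≡ 147 (mod 194)
27^3 ≡ 89 (mod 194)
27^4 ≡ 75 (mod 194)
27^6 ≡ 161 (mod 194)
27^8 ≡ 193 (mod 194)
27^12 ≡ 119 (mod 194)
27^16 ≡ 1 (mod 194) ✓
Hence ord(27) = 16.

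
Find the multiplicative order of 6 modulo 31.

Since 6 ∈ (Z/31Z)^×, its order divides φ(31) = 31 − 1 = 30 = 2 · 3 · 5.
Divisors of 30: 1, 2, 3, 5, 6, 10, 15, 30.
Compute 6^d (mod 31) for the divisors d until we hit 1:
6^1 ≡ 6
6^2 ≡ 5
6^3 ≡ 30
6^5 ≡ 26
6^6 ≡ 1
The smallest such exponent is 6, so the order of 6 is 6.

6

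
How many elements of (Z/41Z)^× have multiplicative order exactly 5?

4

φ(41) = 41 − 1 = 40 = 2^3 · 5.
Since (Z/41Z)^× is cyclic of order 40, the number of elements of order d is φ(d) when d | 40 and 0 otherwise.
5 | 40, and φ(5) = 5 − 1 = 4.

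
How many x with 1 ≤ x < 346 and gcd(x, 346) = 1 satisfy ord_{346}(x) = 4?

2

φ(346) = φ(2)·φ(173) = 1·172 = 172 = 2^2 · 43.
(Z/346Z)^× is cyclic (|G| = 172); a cyclic group of order m has exactly φ(d) elements of each order d | m, and none otherwise.
4 = 2^2 divides 172, and φ(4) = 2.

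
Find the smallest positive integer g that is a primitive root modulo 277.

5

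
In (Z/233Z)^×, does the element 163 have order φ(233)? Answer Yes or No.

Yes

φ(233) = 233 − 1 = 232 = 2^3 · 29.
163 is a primitive root mod 233 iff 163^(φ(233)/q) ≢ 1 for every prime q | φ(233), i.e. q ∈ {2, 29}.
163^116 ≡ 232 (mod 233)  [q = 2: ≢ 1 ✓]
163^8 ≡ 71 (mod 233)  [q = 29: ≢ 1 ✓]
All checks pass, so 163 has order 232 and is a primitive root modulo 233.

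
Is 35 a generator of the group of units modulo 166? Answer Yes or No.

Yes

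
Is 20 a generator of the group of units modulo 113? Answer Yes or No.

Yes

φ(113) = 113 − 1 = 112 = 2^4 · 7.
An element g generates (Z/113Z)^× iff g^(112/q) ≢ 1 (mod 113) for each prime q ∈ {2, 7}.
20^56 ≡ 112 (mod 113)  [q = 2: ≢ 1 ✓]
20^16 ≡ 28 (mod 113)  [q = 7: ≢ 1 ✓]
None equal 1, so ord_113(20) = 112: 20 is a primitive root.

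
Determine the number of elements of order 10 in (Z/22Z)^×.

4

φ(22) = φ(2)·φ(11) = 1·10 = 10 = 2 · 5.
(Z/22Z)^× is cyclic (|G| = 10); a cyclic group of order m has exactly φ(d) elements of each order d | m, and none otherwise.
10 = 2 · 5 divides 10, and φ(10) = 4.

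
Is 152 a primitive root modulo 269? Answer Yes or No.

No

φ(269) = 269 − 1 = 268 = 2^2 · 67.
It suffices to check that the order of 152 is not a proper divisor of 268: compute 152^(268/q) for q ∈ {2, 67}.
152^134 ≡ 1 (mod 269)  [q = 2: ≡ 1 ✗]
152^4 ≡ 93 (mod 269)  [q = 67: ≢ 1 ✓]
152^134 ≡ 1 shows ord(152) | 134, strictly less than φ(269); not a primitive root.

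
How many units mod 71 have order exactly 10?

4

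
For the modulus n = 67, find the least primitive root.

2

φ(67) = 67 − 1 = 66 = 2 · 3 · 11.
g is a primitive root iff g^(66/q) ≢ 1 (mod 67) for each prime q ∈ {2, 3, 11}.
g = 2: 2^33 ≡ 66; 2^22 ≡ 37; 2^6 ≡ 64 — none is 1, so 2 is a primitive root.
The smallest primitive root modulo 67 is 2.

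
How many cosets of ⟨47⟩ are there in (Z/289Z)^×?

4

The order of 47 must divide φ(289) = φ(17^2) = 17·(17−1) = 272 = 2^4 · 17.
Divisors of 272: 1, 2, 4, 8, 16, 17, 34, 68, 136, 272.
Evaluate successive powers at the divisors of 272:
47^1 ≡ 47
47^2 ≡ 186
47^4 ≡ 205
47^8 ≡ 120
47^16 ≡ 239
47^17 ≡ 251
47^34 ≡ 288
47^68 ≡ 1
Thus |⟨47⟩| = ord(47) = 68.
The index is φ(289) / ord(47) = 272 / 68 = 4.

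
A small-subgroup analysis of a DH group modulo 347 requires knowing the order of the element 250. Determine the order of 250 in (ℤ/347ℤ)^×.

173

The order of 250 must divide φ(347) = 347 − 1 = 346 = 2 · 173.
Divisors of 346: 1, 2, 173, 346.
Evaluate successive powers at the divisors of 346:
250^1 ≡ 250 (mod 347)
250^2 ≡ 40 (mod 347)
250^173 ≡ 1 (mod 347) ✓
The smallest such exponent is 173, so the order of 250 is 173.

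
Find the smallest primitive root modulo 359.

7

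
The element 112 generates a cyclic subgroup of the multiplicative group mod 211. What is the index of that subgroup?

1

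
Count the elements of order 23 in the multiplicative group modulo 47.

φ(47) = 47 − 1 = 46 = 2 · 23.
Since (Z/47Z)^× is cyclic of order 46, the number of elements of order d is φ(d) when d | 46 and 0 otherwise.
23 | 46, and φ(23) = 23 − 1 = 22.

22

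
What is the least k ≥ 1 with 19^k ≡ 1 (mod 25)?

ord(19) | φ(25) = φ(5^2) = 5·(5−1) = 20 = 2^2 · 5.
Divisors of 20: 1, 2, 4, 5, 10, 20.
Compute 19^d (mod 25) for the divisors d until we hit 1:
19^1 ≡ 19 (mod 25)
19^2 ≡ 11 (mod 25)
19^4 ≡ 21 (mod 25)
19^5 ≡ 24 (mod 25)
19^10 ≡ 1 (mod 25) ✓
Therefore the multiplicative order of 19 modulo 25 is 10.

10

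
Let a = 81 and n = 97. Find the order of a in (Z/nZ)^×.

Since 81 ∈ (Z/97Z)^×, its order divides φ(97) = 97 − 1 = 96 = 2^5 · 3.
Divisors of 96: 1, 2, 3, 4, 6, 8, 12, 16, 24, 32, 48, 96.
Evaluate successive powers at the divisors of 96:
81^1 ≡ 81 (mod 97)
81^2 ≡ 62 (mod 97)
81^3 ≡ 75 (mod 97)
81^4 ≡ 61 (mod 97)
81^6 ≡ 96 (mod 97)
81^8 ≡ 35 (mod 97)
81^12 ≡ 1 (mod 97) ✓
The smallest such exponent is 12, so the order of 81 is 12.

12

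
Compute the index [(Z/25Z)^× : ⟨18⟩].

By Lagrange's theorem, ord_25(18) divides φ(25) = φ(5^2) = 5·(5−1) = 20 = 2^2 · 5.
Divisors of 20: 1, 2, 4, 5, 10, 20.
Test each divisor d:
18^1 ≡ 18 (mod 25)
18^2 ≡ 24 (mod 25)
18^4 ≡ 1 (mod 25) ✓
The order of 18 is 4, so the subgroup it generates has 4 elements.
Index = |(Z/25Z)^×| / |⟨18⟩| = 20 / 4 = 5.

5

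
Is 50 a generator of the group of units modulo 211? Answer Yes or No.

φ(211) = 211 − 1 = 210 = 2 · 3 · 5 · 7.
Test 50^(210/q) mod 211 for each prime factor q of 210:
50^105 ≡ 210 (mod 211)  [q = 2: ≢ 1 ✓]
50^70 ≡ 196 (mod 211)  [q = 3: ≢ 1 ✓]
50^42 ≡ 1 (mod 211)  [q = 5: ≡ 1 ✗]
50^30 ≡ 58 (mod 211)  [q = 7: ≢ 1 ✓]
The check at q = 5 fails, so 50 generates a proper subgroup.

No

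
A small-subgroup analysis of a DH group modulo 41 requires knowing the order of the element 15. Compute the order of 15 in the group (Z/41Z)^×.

40

By Lagrange's theorem, ord_41(15) divides φ(41) = 41 − 1 = 40 = 2^3 · 5.
Divisors of 40: 1, 2, 4, 5, 8, 10, 20, 40.
Compute 15^d (mod 41) for the divisors d until we hit 1:
15^1 ≡ 15
15^2 ≡ 20
15^4 ≡ 31
15^5 ≡ 14
15^8 ≡ 18
15^10 ≡ 32
15^20 ≡ 40
15^40 ≡ 1
So ord_41(15) = 40.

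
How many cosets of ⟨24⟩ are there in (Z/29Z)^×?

The order of 24 must divide φ(29) = 29 − 1 = 28 = 2^2 · 7.
Divisors of 28: 1, 2, 4, 7, 14, 28.
Compute 24^d (mod 29) for the divisors d until we hit 1:
24^1 ≡ 24 (mod 29)
24^2 ≡ 25 (mod 29)
24^4 ≡ 16 (mod 29)
24^7 ≡ 1 (mod 29) ✓
The order of 24 is 7, so the subgroup it generates has 7 elements.
The index is φ(29) / ord(24) = 28 / 7 = 4.

4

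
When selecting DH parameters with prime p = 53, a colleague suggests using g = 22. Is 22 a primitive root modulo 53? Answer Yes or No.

Yes

φ(53) = 53 − 1 = 52 = 2^2 · 13.
It suffices to check that the order of 22 is not a proper divisor of 52: compute 22^(52/q) for q ∈ {2, 13}.
22^26 ≡ 52 (mod 53)  [q = 2: ≢ 1 ✓]
22^4 ≡ 49 (mod 53)  [q = 13: ≢ 1 ✓]
Every test exponent gives a nontrivial residue, hence 22 generates the full group.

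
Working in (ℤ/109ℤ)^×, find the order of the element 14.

108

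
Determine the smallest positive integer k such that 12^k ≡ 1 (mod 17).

The order of 12 must divide φ(17) = 17 − 1 = 16 = 2^4.
Divisors of 16: 1, 2, 4, 8, 16.
Check 12^d mod 17 for each divisor in increasing order:
12^1 ≡ 12 (mod 17)
12^2 ≡ 8 (mod 17)
12^4 ≡ 13 (mod 17)
12^8 ≡ 16 (mod 17)
12^16 ≡ 1 (mod 17) ✓
The smallest such exponent is 16, so the order of 12 is 16.

16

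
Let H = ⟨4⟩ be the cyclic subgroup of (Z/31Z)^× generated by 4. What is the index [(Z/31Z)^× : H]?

6

ord(4) | φ(31) = 31 − 1 = 30 = 2 · 3 · 5.
Divisors of 30: 1, 2, 3, 5, 6, 10, 15, 30.
Compute 4^d (mod 31) for the divisors d until we hit 1:
4^1 ≡ 4 (mod 31)
4^2 ≡ 16 (mod 31)
4^3 ≡ 2 (mod 31)
4^5 ≡ 1 (mod 31) ✓
The order of 4 is 5, so the subgroup it generates has 5 elements.
Index = |(Z/31Z)^×| / |⟨4⟩| = 30 / 5 = 6.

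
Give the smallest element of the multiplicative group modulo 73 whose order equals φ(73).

5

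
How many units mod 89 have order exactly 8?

4

φ(89) = 89 − 1 = 88 = 2^3 · 11.
Since (Z/89Z)^× is cyclic of order 88, the number of elements of order d is φ(d) when d | 88 and 0 otherwise.
8 = 2^3 divides 88, and φ(8) = 4.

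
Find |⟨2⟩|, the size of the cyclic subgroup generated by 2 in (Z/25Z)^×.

20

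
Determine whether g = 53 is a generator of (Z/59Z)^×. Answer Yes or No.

No

φ(59) = 59 − 1 = 58 = 2 · 29.
An element g generates (Z/59Z)^× iff g^(58/q) ≢ 1 (mod 59) for each prime q ∈ {2, 29}.
53^29 ≡ 1 (mod 59)  [q = 2: ≡ 1 ✗]
53^2 ≡ 36 (mod 59)  [q = 29: ≢ 1 ✓]
The check at q = 2 fails, so 53 generates a proper subgroup.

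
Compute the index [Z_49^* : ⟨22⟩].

6

By Lagrange's theorem, ord_49(22) divides φ(49) = φ(7^2) = 7·(7−1) = 42 = 2 · 3 · 7.
Divisors of 42: 1, 2, 3, 6, 7, 14, 21, 42.
Check 22^d mod 49 for each divisor in increasing order:
22^1 ≡ 22 (mod 49)
22^2 ≡ 43 (mod 49)
22^3 ≡ 15 (mod 49)
22^6 ≡ 29 (mod 49)
22^7 ≡ 1 (mod 49) ✓
Thus |⟨22⟩| = ord(22) = 7.
Index = |(Z/49Z)^×| / |⟨22⟩| = 42 / 7 = 6.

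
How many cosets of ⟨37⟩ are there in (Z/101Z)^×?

4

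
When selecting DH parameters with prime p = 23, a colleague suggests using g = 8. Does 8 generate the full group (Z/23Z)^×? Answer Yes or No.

φ(23) = 23 − 1 = 22 = 2 · 11.
It suffices to check that the order of 8 is not a proper divisor of 22: compute 8^(22/q) for q ∈ {2, 11}.
8^11 ≡ 1 (mod 23)  [q = 2: ≡ 1 ✗]
8^2 ≡ 18 (mod 23)  [q = 11: ≢ 1 ✓]
The check at q = 2 fails, so 8 generates a proper subgroup.

No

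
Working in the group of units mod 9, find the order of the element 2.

6

ord(2) | φ(9) = φ(3^2) = 3·(3−1) = 6 = 2 · 3.
Divisors of 6: 1, 2, 3, 6.
Check 2^d mod 9 for each divisor in increasing order:
2^1 ≡ 2 (mod 9)
2^2 ≡ 4 (mod 9)
2^3 ≡ 8 (mod 9)
2^6 ≡ 1 (mod 9) ✓
Hence ord(2) = 6.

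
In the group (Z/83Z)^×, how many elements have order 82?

40

φ(83) = 83 − 1 = 82 = 2 · 41.
Since (Z/83Z)^× is cyclic of order 82, the number of elements of order d is φ(d) when d | 82 and 0 otherwise.
82 = 2 · 41 divides 82, and φ(82) = 40.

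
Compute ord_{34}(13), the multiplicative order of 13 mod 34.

4

The order of 13 must divide φ(34) = φ(2)·φ(17) = 1·16 = 16 = 2^4.
Divisors of 16: 1, 2, 4, 8, 16.
Compute 13^d (mod 34) for the divisors d until we hit 1:
13^1 ≡ 13 (mod 34)
13^2 ≡ 33 (mod 34)
13^4 ≡ 1 (mod 34) ✓
Hence ord(13) = 4.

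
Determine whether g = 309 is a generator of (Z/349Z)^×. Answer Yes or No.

Yes

φ(349) = 349 − 1 = 348 = 2^2 · 3 · 29.
An element g generates (Z/349Z)^× iff g^(348/q) ≢ 1 (mod 349) for each prime q ∈ {2, 3, 29}.
309^174 ≡ 348 (mod 349)  [q = 2: ≢ 1 ✓]
309^116 ≡ 122 (mod 349)  [q = 3: ≢ 1 ✓]
309^12 ≡ 234 (mod 349)  [q = 29: ≢ 1 ✓]
All checks pass, so 309 has order 348 and is a primitive root modulo 349.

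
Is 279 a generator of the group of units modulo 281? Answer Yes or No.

No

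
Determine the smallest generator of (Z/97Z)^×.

5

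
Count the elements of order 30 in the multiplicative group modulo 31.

8

φ(31) = 31 − 1 = 30 = 2 · 3 · 5.
In a cyclic group of order 30, there are φ(d) elements of order d for each divisor d of 30, and zero for non-divisors.
30 = 2 · 3 · 5 divides 30, and φ(30) = 8.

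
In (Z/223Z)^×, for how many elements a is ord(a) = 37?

36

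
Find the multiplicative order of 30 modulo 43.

42

The order of 30 must divide φ(43) = 43 − 1 = 42 = 2 · 3 · 7.
Divisors of 42: 1, 2, 3, 6, 7, 14, 21, 42.
Check 30^d mod 43 for each divisor in increasing order:
30^1 ≡ 30 (mod 43)
30^2 ≡ 40 (mod 43)
30^3 ≡ 39 (mod 43)
30^6 ≡ 16 (mod 43)
30^7 ≡ 7 (mod 43)
30^14 ≡ 6 (mod 43)
30^21 ≡ 42 (mod 43)
30^42 ≡ 1 (mod 43) ✓
Therefore the multiplicative order of 30 modulo 43 is 42.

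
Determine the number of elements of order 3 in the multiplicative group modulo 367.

φ(367) = 367 − 1 = 366 = 2 · 3 · 61.
In a cyclic group of order 366, there are φ(d) elements of order d for each divisor d of 366, and zero for non-divisors.
3 | 366, and φ(3) = 3 − 1 = 2.

2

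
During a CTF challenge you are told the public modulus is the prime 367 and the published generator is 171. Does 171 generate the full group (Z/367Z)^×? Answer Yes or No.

Yes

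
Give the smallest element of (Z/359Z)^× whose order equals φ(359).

φ(359) = 359 − 1 = 358 = 2 · 179.
Test candidates g = 2, 3, … against the prime factors q ∈ {2, 179} of φ(359): g is a generator iff g^(358/q) ≢ 1 for every such q.
g = 2: 2^179 ≡ 1 — hits 1, so not a primitive root.
g = 3: 3^179 ≡ 1 — hits 1, so not a primitive root.
g = 4: 4^179 ≡ 1 — hits 1, so not a primitive root.
g = 5: 5^179 ≡ 1 — hits 1, so not a primitive root.
g = 6: 6^179 ≡ 1 — hits 1, so not a primitive root.
g = 7: 7^179 ≡ 358; 7^2 ≡ 49 — none is 1, so 7 is a primitive root.
So 7 is the smallest generator of (Z/359Z)^×.

7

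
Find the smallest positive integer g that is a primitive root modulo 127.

3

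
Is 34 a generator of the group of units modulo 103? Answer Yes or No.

φ(103) = 103 − 1 = 102 = 2 · 3 · 17.
An element g generates (Z/103Z)^× iff g^(102/q) ≢ 1 (mod 103) for each prime q ∈ {2, 3, 17}.
34^51 ≡ 1 (mod 103)  [q = 2: ≡ 1 ✗]
34^34 ≡ 1 (mod 103)  [q = 3: ≡ 1 ✗]
34^6 ≡ 13 (mod 103)  [q = 17: ≢ 1 ✓]
The check at q = 2 fails, so 34 generates a proper subgroup.

No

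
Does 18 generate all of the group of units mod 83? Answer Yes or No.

Yes

φ(83) = 83 − 1 = 82 = 2 · 41.
An element g generates (Z/83Z)^× iff g^(82/q) ≢ 1 (mod 83) for each prime q ∈ {2, 41}.
18^41 ≡ 82 (mod 83)  [q = 2: ≢ 1 ✓]
18^2 ≡ 75 (mod 83)  [q = 41: ≢ 1 ✓]
All checks pass, so 18 has order 82 and is a primitive root modulo 83.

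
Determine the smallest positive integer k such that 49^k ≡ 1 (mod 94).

By Lagrange's theorem, ord_94(49) divides φ(94) = φ(2)·φ(47) = 1·46 = 46 = 2 · 23.
Divisors of 46: 1, 2, 23, 46.
Evaluate successive powers at the divisors of 46:
49^1 ≡ 49 (mod 94)
49^2 ≡ 51 (mod 94)
49^23 ≡ 1 (mod 94) ✓
Hence ord(49) = 23.

23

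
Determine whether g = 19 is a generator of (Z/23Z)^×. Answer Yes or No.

Yes

φ(23) = 23 − 1 = 22 = 2 · 11.
An element g generates (Z/23Z)^× iff g^(22/q) ≢ 1 (mod 23) for each prime q ∈ {2, 11}.
19^11 ≡ 22 (mod 23)  [q = 2: ≢ 1 ✓]
19^2 ≡ 16 (mod 23)  [q = 11: ≢ 1 ✓]
All checks pass, so 19 has order 22 and is a primitive root modulo 23.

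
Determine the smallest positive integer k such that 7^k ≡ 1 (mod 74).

The order of 7 must divide φ(74) = φ(2)·φ(37) = 1·36 = 36 = 2^2 · 3^2.
Divisors of 36: 1, 2, 3, 4, 6, 9, 12, 18, 36.
Check 7^d mod 74 for each divisor in increasing order:
7^1 ≡ 7 (mod 74)
7^2 ≡ 49 (mod 74)
7^3 ≡ 47 (mod 74)
7^4 ≡ 33 (mod 74)
7^6 ≡ 63 (mod 74)
7^9 ≡ 1 (mod 74) ✓
Therefore the multiplicative order of 7 modulo 74 is 9.

9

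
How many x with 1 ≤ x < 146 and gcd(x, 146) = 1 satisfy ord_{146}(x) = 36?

12

φ(146) = φ(2)·φ(73) = 1·72 = 72 = 2^3 · 3^2.
In a cyclic group of order 72, there are φ(d) elements of order d for each divisor d of 72, and zero for non-divisors.
36 = 2^2 · 3^2 divides 72, and φ(36) = 12.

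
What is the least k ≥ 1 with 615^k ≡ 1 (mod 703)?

Since 615 ∈ (Z/703Z)^×, its order divides φ(703) = φ(19·37) = (19−1)·(37−1) = 18·36 = 648 = 2^3 · 3^4.
Divisors of 648: 1, 2, 3, 4, 6, 8, 9, 12, 18, 24, 27, 36, 54, 72, 81, 108, 162, 216, 324, 648.
Test each divisor d:
615^1 ≡ 615 (mod 703)
615^2 ≡ 11 (mod 703)
615^3 ≡ 438 (mod 703)
615^4 ≡ 121 (mod 703)
615^6 ≡ 628 (mod 703)
615^8 ≡ 581 (mod 703)
615^9 ≡ 191 (mod 703)
615^12 ≡ 1 (mod 703) ✓
Hence ord(615) = 12.

12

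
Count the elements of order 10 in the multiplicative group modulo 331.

4

φ(331) = 331 − 1 = 330 = 2 · 3 · 5 · 11.
(Z/331Z)^× is cyclic (|G| = 330); a cyclic group of order m has exactly φ(d) elements of each order d | m, and none otherwise.
10 = 2 · 5 divides 330, and φ(10) = 4.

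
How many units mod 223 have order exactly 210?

0

φ(223) = 223 − 1 = 222 = 2 · 3 · 37.
In a cyclic group of order 222, there are φ(d) elements of order d for each divisor d of 222, and zero for non-divisors.
Since 210 ∤ 222, the count is 0.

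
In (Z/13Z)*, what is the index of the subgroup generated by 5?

3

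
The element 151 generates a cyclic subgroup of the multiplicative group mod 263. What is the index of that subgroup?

2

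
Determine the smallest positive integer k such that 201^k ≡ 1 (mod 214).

The order of 201 must divide φ(214) = φ(2)·φ(107) = 1·106 = 106 = 2 · 53.
Divisors of 106: 1, 2, 53, 106.
Test each divisor d:
201^1 ≡ 201 (mod 214)
201^2 ≡ 169 (mod 214)
201^53 ≡ 213 (mod 214)
201^106 ≡ 1 (mod 214) ✓
Therefore the multiplicative order of 201 modulo 214 is 106.

106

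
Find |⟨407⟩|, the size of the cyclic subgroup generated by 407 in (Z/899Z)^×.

5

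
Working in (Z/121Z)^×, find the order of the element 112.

10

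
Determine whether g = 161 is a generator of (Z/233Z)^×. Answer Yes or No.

No

φ(233) = 233 − 1 = 232 = 2^3 · 29.
161 is a primitive root mod 233 iff 161^(φ(233)/q) ≢ 1 for every prime q | φ(233), i.e. q ∈ {2, 29}.
161^116 ≡ 1 (mod 233)  [q = 2: ≡ 1 ✗]
161^8 ≡ 152 (mod 233)  [q = 29: ≢ 1 ✓]
Since 161^116 ≡ 1, the order of 161 divides 116 < 232, so 161 is not a primitive root.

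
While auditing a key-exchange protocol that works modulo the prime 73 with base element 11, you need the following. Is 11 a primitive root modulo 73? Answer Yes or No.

φ(73) = 73 − 1 = 72 = 2^3 · 3^2.
It suffices to check that the order of 11 is not a proper divisor of 72: compute 11^(72/q) for q ∈ {2, 3}.
11^36 ≡ 72 (mod 73)  [q = 2: ≢ 1 ✓]
11^24 ≡ 8 (mod 73)  [q = 3: ≢ 1 ✓]
None equal 1, so ord_73(11) = 72: 11 is a primitive root.

Yes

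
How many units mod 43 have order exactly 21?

φ(43) = 43 − 1 = 42 = 2 · 3 · 7.
(Z/43Z)^× is cyclic (|G| = 42); a cyclic group of order m has exactly φ(d) elements of each order d | m, and none otherwise.
21 = 3 · 7 divides 42, and φ(21) = 12.

12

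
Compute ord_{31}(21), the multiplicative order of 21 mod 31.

Since 21 ∈ (Z/31Z)^×, its order divides φ(31) = 31 − 1 = 30 = 2 · 3 · 5.
Divisors of 30: 1, 2, 3, 5, 6, 10, 15, 30.
Evaluate successive powers at the divisors of 30:
21^1 ≡ 21 (mod 31)
21^2 ≡ 7 (mod 31)
21^3 ≡ 23 (mod 31)
21^5 ≡ 6 (mod 31)
21^6 ≡ 2 (mod 31)
21^10 ≡ 5 (mod 31)
21^15 ≡ 30 (mod 31)
21^30 ≡ 1 (mod 31) ✓
So ord_31(21) = 30.

30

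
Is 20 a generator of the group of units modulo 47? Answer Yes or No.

Yes

φ(47) = 47 − 1 = 46 = 2 · 23.
It suffices to check that the order of 20 is not a proper divisor of 46: compute 20^(46/q) for q ∈ {2, 23}.
20^23 ≡ 46 (mod 47)  [q = 2: ≢ 1 ✓]
20^2 ≡ 24 (mod 47)  [q = 23: ≢ 1 ✓]
Every test exponent gives a nontrivial residue, hence 20 generates the full group.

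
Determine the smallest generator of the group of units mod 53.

φ(53) = 53 − 1 = 52 = 2^2 · 13.
Test candidates g = 2, 3, … against the prime factors q ∈ {2, 13} of φ(53): g is a generator iff g^(52/q) ≢ 1 for every such q.
g = 2: 2^26 ≡ 52; 2^4 ≡ 16 — none is 1, so 2 is a primitive root.
Hence the least primitive root of 53 is 2.

2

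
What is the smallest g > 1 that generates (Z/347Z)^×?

2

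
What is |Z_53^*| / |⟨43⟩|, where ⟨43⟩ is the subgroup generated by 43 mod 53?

By Lagrange's theorem, ord_53(43) divides φ(53) = 53 − 1 = 52 = 2^2 · 13.
Divisors of 52: 1, 2, 4, 13, 26, 52.
Check 43^d mod 53 for each divisor in increasing order:
43^1 ≡ 43
43^2 ≡ 47
43^4 ≡ 36
43^13 ≡ 52
43^26 ≡ 1
The order of 43 is 26, so the subgroup it generates has 26 elements.
Index = |(Z/53Z)^×| / |⟨43⟩| = 52 / 26 = 2.

2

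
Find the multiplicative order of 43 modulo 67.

22

The order of 43 must divide φ(67) = 67 − 1 = 66 = 2 · 3 · 11.
Divisors of 66: 1, 2, 3, 6, 11, 22, 33, 66.
Check 43^d mod 67 for each divisor in increasing order:
43^1 ≡ 43
43^2 ≡ 40
43^3 ≡ 45
43^6 ≡ 15
43^11 ≡ 66
43^22 ≡ 1
Hence ord(43) = 22.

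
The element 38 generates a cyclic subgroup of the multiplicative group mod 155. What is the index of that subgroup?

2

Since 38 ∈ (Z/155Z)^×, its order divides φ(155) = φ(5·31) = (5−1)·(31−1) = 4·30 = 120 = 2^3 · 3 · 5.
Divisors of 120: 1, 2, 3, 4, 5, 6, 8, 10, 12, 15, 20, 24, 30, 40, 60, 120.
Compute 38^d (mod 155) for the divisors d until we hit 1:
38^1 ≡ 38
38^2 ≡ 49
38^3 ≡ 2
38^4 ≡ 76
38^5 ≡ 98
38^6 ≡ 4
38^8 ≡ 41
38^10 ≡ 149
38^12 ≡ 16
38^15 ≡ 32
38^20 ≡ 36
38^24 ≡ 101
38^30 ≡ 94
38^40 ≡ 56
38^60 ≡ 1
Thus |⟨38⟩| = ord(38) = 60.
[(Z/155Z)^× : ⟨38⟩] = 120/60 = 2.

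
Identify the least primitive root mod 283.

3

φ(283) = 283 − 1 = 282 = 2 · 3 · 47.
Test candidates g = 2, 3, … against the prime factors q ∈ {2, 3, 47} of φ(283): g is a generator iff g^(282/q) ≢ 1 for every such q.
g = 2: 2^141 ≡ 282; 2^94 ≡ 1 — hits 1, so not a primitive root.
g = 3: 3^141 ≡ 282; 3^94 ≡ 238; 3^6 ≡ 163 — none is 1, so 3 is a primitive root.
Hence the least primitive root of 283 is 3.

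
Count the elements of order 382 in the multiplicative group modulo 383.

φ(383) = 383 − 1 = 382 = 2 · 191.
Since (Z/383Z)^× is cyclic of order 382, the number of elements of order d is φ(d) when d | 382 and 0 otherwise.
382 = 2 · 191 divides 382, and φ(382) = 190.

190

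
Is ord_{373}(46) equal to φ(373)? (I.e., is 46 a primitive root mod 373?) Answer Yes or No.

No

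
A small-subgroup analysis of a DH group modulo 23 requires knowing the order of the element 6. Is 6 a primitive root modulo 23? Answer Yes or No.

φ(23) = 23 − 1 = 22 = 2 · 11.
An element g generates (Z/23Z)^× iff g^(22/q) ≢ 1 (mod 23) for each prime q ∈ {2, 11}.
6^11 ≡ 1 (mod 23)  [q = 2: ≡ 1 ✗]
6^2 ≡ 13 (mod 23)  [q = 11: ≢ 1 ✓]
6^11 ≡ 1 shows ord(6) | 11, strictly less than φ(23); not a primitive root.

No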